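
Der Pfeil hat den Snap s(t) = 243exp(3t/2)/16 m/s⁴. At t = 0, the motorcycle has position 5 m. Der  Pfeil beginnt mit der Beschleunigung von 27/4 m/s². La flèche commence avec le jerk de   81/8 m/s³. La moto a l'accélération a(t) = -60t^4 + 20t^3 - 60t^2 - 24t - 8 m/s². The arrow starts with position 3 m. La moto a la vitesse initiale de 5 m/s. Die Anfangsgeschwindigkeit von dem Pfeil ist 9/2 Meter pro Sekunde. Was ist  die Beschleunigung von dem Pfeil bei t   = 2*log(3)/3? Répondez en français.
Nous devons trouver l'intégrale de notre équation du snap s(t) = 243·exp(3·t/2)/16 2 fois. La primitive du snap, avec j(0) = 81/8, donne le jerk: j(t) = 81·exp(3·t/2)/8. En intégrant le jerk et en utilisant la condition initiale a(0) = 27/4, nous obtenons a(t) = 27·exp(3·t/2)/4. De l'équation de l'accélération a(t) = 27·exp(3·t/2)/4, nous substituons t = 2*log(3)/3 pour obtenir a = 81/4.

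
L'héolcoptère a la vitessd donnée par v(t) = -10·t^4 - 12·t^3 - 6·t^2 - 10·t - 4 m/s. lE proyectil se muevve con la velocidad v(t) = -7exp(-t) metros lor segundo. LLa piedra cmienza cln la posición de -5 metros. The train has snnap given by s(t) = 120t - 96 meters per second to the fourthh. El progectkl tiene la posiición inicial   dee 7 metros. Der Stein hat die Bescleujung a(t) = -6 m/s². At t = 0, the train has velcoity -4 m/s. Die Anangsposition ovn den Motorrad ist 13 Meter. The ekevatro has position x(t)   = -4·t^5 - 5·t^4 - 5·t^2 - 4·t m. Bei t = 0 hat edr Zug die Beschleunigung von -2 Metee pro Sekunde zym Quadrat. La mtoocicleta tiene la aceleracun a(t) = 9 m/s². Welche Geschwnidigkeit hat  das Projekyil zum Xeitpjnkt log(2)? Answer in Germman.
Aus der Gleichung für die Geschwindigkeit v(t) = -7·exp(-t), setzen wir t = log(2) ein und erhalten v = -7/2.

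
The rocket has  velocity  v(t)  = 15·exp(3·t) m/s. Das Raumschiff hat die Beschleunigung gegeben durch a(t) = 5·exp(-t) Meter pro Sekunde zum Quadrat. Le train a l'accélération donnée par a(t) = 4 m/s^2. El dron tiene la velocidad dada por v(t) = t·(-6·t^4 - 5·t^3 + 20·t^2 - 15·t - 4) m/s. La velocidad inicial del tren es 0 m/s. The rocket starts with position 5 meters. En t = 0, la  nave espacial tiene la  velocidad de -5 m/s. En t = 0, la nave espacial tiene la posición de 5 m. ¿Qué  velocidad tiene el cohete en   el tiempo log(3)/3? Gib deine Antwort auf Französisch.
En utilisant v(t) = 15·exp(3·t) et en substituant t = log(3)/3, nous trouvons v = 45.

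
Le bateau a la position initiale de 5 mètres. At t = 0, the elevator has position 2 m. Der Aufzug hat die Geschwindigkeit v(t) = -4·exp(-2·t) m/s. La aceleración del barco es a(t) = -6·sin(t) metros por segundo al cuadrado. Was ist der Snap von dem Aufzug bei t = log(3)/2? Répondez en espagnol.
Para resolver esto, necesitamos tomar 3 derivadas de nuestra ecuación de la velocidad v(t) = -4·exp(-2·t). Tomando d/dt de v(t), encontramos a(t) = 8·exp(-2·t). Tomando d/dt de a(t), encontramos j(t) = -16·exp(-2·t). Tomando d/dt de j(t), encontramos s(t) = 32·exp(-2·t). Tenemos el snap s(t) = 32·exp(-2·t). Sustituyendo t = log(3)/2: s(log(3)/2) = 32/3.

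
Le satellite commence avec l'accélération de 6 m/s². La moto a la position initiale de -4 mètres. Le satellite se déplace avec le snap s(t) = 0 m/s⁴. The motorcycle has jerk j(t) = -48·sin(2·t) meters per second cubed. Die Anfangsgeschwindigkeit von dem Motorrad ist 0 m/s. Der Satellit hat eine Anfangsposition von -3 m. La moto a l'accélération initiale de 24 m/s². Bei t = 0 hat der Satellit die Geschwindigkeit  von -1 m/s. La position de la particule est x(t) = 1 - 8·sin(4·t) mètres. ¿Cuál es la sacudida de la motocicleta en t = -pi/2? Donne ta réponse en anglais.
We have jerk j(t) = -48·sin(2·t). Substituting t = -pi/2: j(-pi/2) = 0.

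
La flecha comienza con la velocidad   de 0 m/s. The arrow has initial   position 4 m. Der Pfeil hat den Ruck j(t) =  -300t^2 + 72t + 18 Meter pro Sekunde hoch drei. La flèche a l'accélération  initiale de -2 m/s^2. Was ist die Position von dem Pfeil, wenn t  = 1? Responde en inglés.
To solve this, we need to take 3 integrals of our jerk equation j(t) = -300·t^2 + 72·t + 18. Integrating jerk and using the initial condition a(0) = -2, we get a(t) = -100·t^3 + 36·t^2 + 18·t - 2. Taking ∫a(t)dt and applying v(0) = 0, we find v(t) = t·(-25·t^3 + 12·t^2 + 9·t - 2). Finding the integral of v(t) and using x(0) = 4: x(t) = -5·t^5 + 3·t^4 + 3·t^3 - t^2 + 4. We have position x(t) = -5·t^5 + 3·t^4 + 3·t^3 - t^2 + 4. Substituting t = 1: x(1) = 4.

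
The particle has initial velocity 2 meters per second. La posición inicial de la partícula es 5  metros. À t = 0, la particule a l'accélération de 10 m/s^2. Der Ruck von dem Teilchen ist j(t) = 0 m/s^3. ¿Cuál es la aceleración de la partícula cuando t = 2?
Debemos encontrar la antiderivada de nuestra ecuación de la sacudida j(t) = 0 1 vez. Tomando ∫j(t)dt y aplicando a(0) = 10, encontramos a(t) = 10. De la ecuación de la aceleración a(t) = 10, sustituimos t = 2 para obtener a = 10.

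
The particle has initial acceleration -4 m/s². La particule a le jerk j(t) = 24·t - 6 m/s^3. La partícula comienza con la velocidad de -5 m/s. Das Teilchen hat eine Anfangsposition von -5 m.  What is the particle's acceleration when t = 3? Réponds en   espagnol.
Debemos encontrar la antiderivada de nuestra ecuación de la sacudida j(t) = 24·t - 6 1 vez. Integrando la sacudida y usando la condición inicial a(0) = -4, obtenemos a(t) = 12·t^2 - 6·t - 4. De la ecuación de la aceleración a(t) = 12·t^2 - 6·t - 4, sustituimos t = 3 para obtener a = 86.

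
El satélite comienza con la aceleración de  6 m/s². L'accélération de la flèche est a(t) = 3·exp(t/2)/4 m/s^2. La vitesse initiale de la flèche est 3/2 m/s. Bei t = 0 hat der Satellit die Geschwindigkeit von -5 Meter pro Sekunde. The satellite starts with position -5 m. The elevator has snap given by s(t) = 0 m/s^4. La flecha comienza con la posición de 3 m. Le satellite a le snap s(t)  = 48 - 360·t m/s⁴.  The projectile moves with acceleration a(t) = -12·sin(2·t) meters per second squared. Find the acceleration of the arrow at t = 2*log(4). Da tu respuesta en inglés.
From the given acceleration equation a(t) = 3·exp(t/2)/4, we substitute t = 2*log(4) to get a = 3.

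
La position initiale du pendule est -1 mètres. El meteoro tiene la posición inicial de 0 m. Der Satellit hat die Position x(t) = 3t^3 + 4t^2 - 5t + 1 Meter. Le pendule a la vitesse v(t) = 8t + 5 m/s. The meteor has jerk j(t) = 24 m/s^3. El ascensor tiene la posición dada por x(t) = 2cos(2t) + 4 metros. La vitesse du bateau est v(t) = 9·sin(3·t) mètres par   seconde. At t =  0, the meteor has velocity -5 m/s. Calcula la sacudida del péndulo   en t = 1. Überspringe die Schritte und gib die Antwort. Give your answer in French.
Le jerk à t = 1 est j = 0.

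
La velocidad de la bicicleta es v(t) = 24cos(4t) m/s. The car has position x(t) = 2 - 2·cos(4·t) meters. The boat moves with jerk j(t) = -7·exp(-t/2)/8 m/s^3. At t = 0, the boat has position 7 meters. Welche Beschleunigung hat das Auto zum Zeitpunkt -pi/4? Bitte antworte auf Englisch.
Starting from position x(t) = 2 - 2·cos(4·t), we take 2 derivatives. Taking d/dt of x(t), we find v(t) = 8·sin(4·t). Differentiating velocity, we get acceleration: a(t) = 32·cos(4·t). From the given acceleration equation a(t) = 32·cos(4·t), we substitute t = -pi/4 to get a = -32.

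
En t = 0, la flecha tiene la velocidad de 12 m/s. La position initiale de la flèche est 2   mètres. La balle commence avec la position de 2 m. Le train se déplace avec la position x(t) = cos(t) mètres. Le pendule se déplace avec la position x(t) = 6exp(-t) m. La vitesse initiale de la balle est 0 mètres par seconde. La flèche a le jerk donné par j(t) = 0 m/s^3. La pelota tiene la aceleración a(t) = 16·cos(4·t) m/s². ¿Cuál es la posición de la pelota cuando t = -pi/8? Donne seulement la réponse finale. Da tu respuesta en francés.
À t = -pi/8, x = 3.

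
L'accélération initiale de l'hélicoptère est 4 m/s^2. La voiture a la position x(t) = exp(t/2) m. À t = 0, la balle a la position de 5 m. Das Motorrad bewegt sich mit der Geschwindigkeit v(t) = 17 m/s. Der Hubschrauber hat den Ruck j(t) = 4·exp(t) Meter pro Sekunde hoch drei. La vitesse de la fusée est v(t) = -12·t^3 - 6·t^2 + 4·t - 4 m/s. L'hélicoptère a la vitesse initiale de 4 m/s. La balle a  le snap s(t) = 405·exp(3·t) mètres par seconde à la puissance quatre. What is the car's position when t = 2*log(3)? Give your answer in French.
En utilisant x(t) = exp(t/2) et en substituant t = 2*log(3), nous trouvons x = 3.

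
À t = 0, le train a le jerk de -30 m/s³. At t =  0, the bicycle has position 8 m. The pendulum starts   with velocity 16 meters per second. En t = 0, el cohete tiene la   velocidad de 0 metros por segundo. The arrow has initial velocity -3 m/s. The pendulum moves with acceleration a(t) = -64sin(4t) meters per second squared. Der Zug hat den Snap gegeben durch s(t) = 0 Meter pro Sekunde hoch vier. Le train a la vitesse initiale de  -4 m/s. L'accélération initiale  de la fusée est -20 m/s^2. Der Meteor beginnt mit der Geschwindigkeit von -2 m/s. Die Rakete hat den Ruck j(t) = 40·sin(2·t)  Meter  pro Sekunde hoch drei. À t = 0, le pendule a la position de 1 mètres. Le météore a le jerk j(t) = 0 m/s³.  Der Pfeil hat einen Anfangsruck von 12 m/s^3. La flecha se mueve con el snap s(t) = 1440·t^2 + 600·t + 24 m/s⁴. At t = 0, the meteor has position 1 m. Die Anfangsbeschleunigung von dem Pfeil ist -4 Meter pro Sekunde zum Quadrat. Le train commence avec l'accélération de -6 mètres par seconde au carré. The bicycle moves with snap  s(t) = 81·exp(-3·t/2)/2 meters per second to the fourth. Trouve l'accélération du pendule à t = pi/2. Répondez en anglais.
Using a(t) = -64·sin(4·t) and substituting t = pi/2, we find a = 0.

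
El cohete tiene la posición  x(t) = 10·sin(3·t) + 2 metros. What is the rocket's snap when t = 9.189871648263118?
To solve this, we need to take 4 derivatives of our position equation x(t) = 10·sin(3·t) + 2. The derivative of position gives velocity: v(t) = 30·cos(3·t). Differentiating velocity, we get acceleration: a(t) = -90·sin(3·t). Differentiating acceleration, we get jerk: j(t) = -270·cos(3·t). Differentiating jerk, we get snap: s(t) = 810·sin(3·t). We have snap s(t) = 810·sin(3·t). Substituting t = 9.189871648263118: s(9.189871648263118) = 524.733992243009.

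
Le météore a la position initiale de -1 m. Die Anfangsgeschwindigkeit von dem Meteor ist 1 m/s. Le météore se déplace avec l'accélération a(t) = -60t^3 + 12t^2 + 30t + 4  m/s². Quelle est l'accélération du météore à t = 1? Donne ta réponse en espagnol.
De la ecuación de la aceleración a(t) = -60·t^3 + 12·t^2 + 30·t + 4, sustituimos t = 1 para obtener a = -14.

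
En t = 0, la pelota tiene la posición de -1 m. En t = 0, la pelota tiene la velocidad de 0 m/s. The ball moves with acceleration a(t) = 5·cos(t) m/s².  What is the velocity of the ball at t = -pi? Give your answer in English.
Starting from acceleration a(t) = 5·cos(t), we take 1 integral. The integral of acceleration, with v(0) = 0, gives velocity: v(t) = 5·sin(t). Using v(t) = 5·sin(t) and substituting t = -pi, we find v = 0.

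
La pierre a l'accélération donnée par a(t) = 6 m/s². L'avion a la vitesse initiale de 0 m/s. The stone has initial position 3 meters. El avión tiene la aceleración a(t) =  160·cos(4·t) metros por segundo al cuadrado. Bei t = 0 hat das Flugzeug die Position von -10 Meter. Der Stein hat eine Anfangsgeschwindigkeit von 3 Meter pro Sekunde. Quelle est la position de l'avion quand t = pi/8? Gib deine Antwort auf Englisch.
We need to integrate our acceleration equation a(t) = 160·cos(4·t) 2 times. Finding the integral of a(t) and using v(0) = 0: v(t) = 40·sin(4·t). Integrating velocity and using the initial condition x(0) = -10, we get x(t) = -10·cos(4·t). From the given position equation x(t) = -10·cos(4·t), we substitute t = pi/8 to get x = 0.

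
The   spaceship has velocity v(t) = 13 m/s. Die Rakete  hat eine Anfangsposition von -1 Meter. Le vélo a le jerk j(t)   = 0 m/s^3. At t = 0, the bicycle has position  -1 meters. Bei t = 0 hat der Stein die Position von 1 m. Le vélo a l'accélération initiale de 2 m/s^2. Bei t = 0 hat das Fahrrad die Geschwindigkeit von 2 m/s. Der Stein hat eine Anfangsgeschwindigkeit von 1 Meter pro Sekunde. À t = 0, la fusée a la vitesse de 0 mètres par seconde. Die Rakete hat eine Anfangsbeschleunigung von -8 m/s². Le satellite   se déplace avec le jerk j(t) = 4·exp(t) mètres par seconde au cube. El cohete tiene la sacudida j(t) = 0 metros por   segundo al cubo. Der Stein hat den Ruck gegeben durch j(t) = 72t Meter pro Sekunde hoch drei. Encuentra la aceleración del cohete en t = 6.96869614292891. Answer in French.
En partant du jerk j(t) = 0, nous prenons 1 intégrale. En prenant ∫j(t)dt et en appliquant a(0) = -8, nous trouvons a(t) = -8. De l'équation de l'accélération a(t) = -8, nous substituons t = 6.96869614292891 pour obtenir a = -8.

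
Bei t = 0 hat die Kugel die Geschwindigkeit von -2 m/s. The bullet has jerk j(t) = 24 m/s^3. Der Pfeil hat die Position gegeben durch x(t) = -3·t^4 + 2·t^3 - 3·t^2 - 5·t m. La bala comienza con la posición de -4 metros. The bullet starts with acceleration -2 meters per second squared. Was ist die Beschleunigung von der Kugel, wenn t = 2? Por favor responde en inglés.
To solve this, we need to take 1 antiderivative of our jerk equation j(t) = 24. The antiderivative of jerk is acceleration. Using a(0) = -2, we get a(t) = 24·t - 2. We have acceleration a(t) = 24·t - 2. Substituting t = 2: a(2) = 46.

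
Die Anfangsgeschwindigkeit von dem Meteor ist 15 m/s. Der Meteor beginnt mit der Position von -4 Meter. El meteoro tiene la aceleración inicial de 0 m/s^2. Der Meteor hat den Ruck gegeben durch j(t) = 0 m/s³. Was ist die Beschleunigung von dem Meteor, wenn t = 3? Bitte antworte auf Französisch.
Nous devons intégrer notre équation du jerk j(t) = 0 1 fois. En intégrant le jerk et en utilisant la condition initiale a(0) = 0, nous obtenons a(t) = 0. Nous avons l'accélération a(t) = 0. En substituant t = 3: a(3) = 0.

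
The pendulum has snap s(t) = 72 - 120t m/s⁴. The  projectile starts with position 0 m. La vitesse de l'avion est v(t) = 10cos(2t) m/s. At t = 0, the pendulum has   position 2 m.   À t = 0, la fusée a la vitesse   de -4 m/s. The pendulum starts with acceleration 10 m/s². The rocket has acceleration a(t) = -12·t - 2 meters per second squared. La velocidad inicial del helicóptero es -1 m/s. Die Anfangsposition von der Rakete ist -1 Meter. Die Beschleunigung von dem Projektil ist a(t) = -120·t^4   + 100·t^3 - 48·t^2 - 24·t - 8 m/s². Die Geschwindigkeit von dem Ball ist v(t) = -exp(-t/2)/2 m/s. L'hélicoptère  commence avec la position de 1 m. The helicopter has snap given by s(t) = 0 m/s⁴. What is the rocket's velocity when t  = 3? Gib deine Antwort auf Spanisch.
Para resolver esto, necesitamos tomar 1 integral de nuestra ecuación de la aceleración a(t) = -12·t - 2. Integrando la aceleración y usando la condición inicial v(0) = -4, obtenemos v(t) = -6·t^2 - 2·t - 4. Tenemos la velocidad v(t) = -6·t^2 - 2·t - 4. Sustituyendo t = 3: v(3) = -64.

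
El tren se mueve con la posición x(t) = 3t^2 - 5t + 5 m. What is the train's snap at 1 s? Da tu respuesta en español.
Para resolver esto, necesitamos tomar 4 derivadas de nuestra ecuación de la posición x(t) = 3·t^2 - 5·t + 5. La derivada de la posición da la velocidad: v(t) = 6·t - 5. La derivada de la velocidad da la aceleración: a(t) = 6. Derivando la aceleración, obtenemos la sacudida: j(t) = 0. Derivando la sacudida, obtenemos el snap: s(t) = 0. Tenemos el snap s(t) = 0. Sustituyendo t = 1: s(1) = 0.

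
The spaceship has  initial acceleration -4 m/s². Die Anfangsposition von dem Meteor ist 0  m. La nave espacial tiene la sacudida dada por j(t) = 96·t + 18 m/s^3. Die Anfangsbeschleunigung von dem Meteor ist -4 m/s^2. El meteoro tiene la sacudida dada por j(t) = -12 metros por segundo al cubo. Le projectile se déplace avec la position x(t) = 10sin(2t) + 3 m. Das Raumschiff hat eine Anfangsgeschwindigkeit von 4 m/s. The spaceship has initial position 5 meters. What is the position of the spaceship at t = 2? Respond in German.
Ausgehend von dem Ruck j(t) = 96·t + 18, nehmen wir 3 Stammfunktionen. Das Integral von dem Ruck, mit a(0) = -4, ergibt die Beschleunigung: a(t) = 48·t^2 + 18·t - 4. Die Stammfunktion von der Beschleunigung, mit v(0) = 4, ergibt die Geschwindigkeit: v(t) = 16·t^3 + 9·t^2 - 4·t + 4. Die Stammfunktion von der Geschwindigkeit ist die Position. Mit x(0) = 5 erhalten wir x(t) = 4·t^4 + 3·t^3 - 2·t^2 + 4·t + 5. Mit x(t) = 4·t^4 + 3·t^3 - 2·t^2 + 4·t + 5 und Einsetzen von t = 2, finden wir x = 93.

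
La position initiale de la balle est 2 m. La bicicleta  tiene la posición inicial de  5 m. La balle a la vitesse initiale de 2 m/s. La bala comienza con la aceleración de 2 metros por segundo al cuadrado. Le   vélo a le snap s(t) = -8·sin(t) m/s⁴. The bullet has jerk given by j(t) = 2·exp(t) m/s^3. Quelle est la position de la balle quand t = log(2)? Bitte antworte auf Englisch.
We must find the integral of our jerk equation j(t) = 2·exp(t) 3 times. Integrating jerk and using the initial condition a(0) = 2, we get a(t) = 2·exp(t). The integral of acceleration is velocity. Using v(0) = 2, we get v(t) = 2·exp(t). Integrating velocity and using the initial condition x(0) = 2, we get x(t) = 2·exp(t). We have position x(t) = 2·exp(t). Substituting t = log(2): x(log(2)) = 4.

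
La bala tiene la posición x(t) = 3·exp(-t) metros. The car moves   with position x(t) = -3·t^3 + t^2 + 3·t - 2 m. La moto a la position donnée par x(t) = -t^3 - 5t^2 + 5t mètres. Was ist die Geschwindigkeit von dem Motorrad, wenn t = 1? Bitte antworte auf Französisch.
Pour résoudre ceci, nous devons prendre 1 dérivée de notre équation de la position x(t) = -t^3 - 5·t^2 + 5·t. En prenant d/dt de x(t), nous trouvons v(t) = -3·t^2 - 10·t + 5. De l'équation de la vitesse v(t) = -3·t^2 - 10·t + 5, nous substituons t = 1 pour obtenir v = -8.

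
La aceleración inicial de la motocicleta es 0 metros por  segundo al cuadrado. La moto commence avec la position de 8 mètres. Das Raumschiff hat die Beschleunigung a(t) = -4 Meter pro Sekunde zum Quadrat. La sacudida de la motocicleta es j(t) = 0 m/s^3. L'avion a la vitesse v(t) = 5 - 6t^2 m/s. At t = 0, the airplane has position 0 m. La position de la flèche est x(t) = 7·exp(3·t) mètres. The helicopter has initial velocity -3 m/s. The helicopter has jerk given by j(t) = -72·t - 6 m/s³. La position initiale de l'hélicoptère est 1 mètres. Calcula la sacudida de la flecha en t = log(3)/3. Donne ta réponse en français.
Pour résoudre ceci, nous devons prendre 3 dérivées de notre équation de la position x(t) = 7·exp(3·t). La dérivée de la position donne la vitesse: v(t) = 21·exp(3·t). La dérivée de la vitesse donne l'accélération: a(t) = 63·exp(3·t). La dérivée de l'accélération donne le jerk: j(t) = 189·exp(3·t). En utilisant j(t) = 189·exp(3·t) et en substituant t = log(3)/3, nous trouvons j = 567.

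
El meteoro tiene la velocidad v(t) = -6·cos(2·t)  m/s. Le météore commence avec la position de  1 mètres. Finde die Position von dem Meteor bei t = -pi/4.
Wir müssen das Integral unserer Gleichung für die Geschwindigkeit v(t) = -6·cos(2·t) 1-mal finden. Durch Integration von der Geschwindigkeit und Verwendung der Anfangsbedingung x(0) = 1, erhalten wir x(t) = 1 - 3·sin(2·t). Wir haben die Position x(t) = 1 - 3·sin(2·t). Durch Einsetzen von t = -pi/4: x(-pi/4) = 4.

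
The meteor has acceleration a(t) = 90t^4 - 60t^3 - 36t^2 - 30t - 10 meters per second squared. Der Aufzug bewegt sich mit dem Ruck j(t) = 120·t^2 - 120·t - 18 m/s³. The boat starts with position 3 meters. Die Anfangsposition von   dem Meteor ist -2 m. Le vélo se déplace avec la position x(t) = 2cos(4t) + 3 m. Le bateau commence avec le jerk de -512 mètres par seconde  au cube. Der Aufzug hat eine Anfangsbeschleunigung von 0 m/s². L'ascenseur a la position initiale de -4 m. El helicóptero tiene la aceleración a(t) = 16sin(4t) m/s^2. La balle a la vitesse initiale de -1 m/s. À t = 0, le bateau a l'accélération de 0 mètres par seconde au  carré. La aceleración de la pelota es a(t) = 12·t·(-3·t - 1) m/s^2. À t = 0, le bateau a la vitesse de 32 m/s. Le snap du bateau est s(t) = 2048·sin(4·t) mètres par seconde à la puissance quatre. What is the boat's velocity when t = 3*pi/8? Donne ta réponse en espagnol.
Debemos encontrar la antiderivada de nuestra ecuación del snap s(t) = 2048·sin(4·t) 3 veces. La antiderivada del snap, con j(0) = -512, da la sacudida: j(t) = -512·cos(4·t). Integrando la sacudida y usando la condición inicial a(0) = 0, obtenemos a(t) = -128·sin(4·t). La antiderivada de la aceleración es la velocidad. Usando v(0) = 32, obtenemos v(t) = 32·cos(4·t). Usando v(t) = 32·cos(4·t) y sustituyendo t = 3*pi/8, encontramos v = 0.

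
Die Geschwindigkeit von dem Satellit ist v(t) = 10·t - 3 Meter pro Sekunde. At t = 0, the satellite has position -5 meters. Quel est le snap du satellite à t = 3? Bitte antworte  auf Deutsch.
Um dies zu lösen, müssen wir 3 Ableitungen unserer Gleichung für die Geschwindigkeit v(t) = 10·t - 3 nehmen. Die Ableitung von der Geschwindigkeit ergibt die Beschleunigung: a(t) = 10. Durch Ableiten von der Beschleunigung erhalten wir den Ruck: j(t) = 0. Durch Ableiten von dem Ruck erhalten wir den Snap: s(t) = 0. Aus der Gleichung für den Snap s(t) = 0, setzen wir t = 3 ein und erhalten s = 0.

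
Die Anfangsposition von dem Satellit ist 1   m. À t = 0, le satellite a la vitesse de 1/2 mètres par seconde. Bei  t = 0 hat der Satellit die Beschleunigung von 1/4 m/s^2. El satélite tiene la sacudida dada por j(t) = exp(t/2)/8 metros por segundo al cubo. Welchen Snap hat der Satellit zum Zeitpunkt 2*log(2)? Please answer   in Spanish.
Para resolver esto, necesitamos tomar 1 derivada de nuestra ecuación de la sacudida j(t) = exp(t/2)/8. Tomando d/dt de j(t), encontramos s(t) = exp(t/2)/16. De la ecuación del snap s(t) = exp(t/2)/16, sustituimos t = 2*log(2) para obtener s = 1/8.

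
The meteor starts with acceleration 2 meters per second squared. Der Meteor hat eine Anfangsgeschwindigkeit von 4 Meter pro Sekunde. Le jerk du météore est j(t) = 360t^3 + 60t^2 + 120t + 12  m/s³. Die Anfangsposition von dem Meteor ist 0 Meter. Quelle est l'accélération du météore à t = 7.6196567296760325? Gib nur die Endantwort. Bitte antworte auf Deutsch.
Die Antwort ist 315802.840791449.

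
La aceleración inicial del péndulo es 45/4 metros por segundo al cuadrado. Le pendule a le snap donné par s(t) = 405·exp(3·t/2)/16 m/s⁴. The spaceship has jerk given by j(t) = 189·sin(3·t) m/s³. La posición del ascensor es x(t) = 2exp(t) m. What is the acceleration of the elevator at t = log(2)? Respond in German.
Wir müssen unsere Gleichung für die Position x(t) = 2·exp(t) 2-mal ableiten. Die Ableitung von der Position ergibt die Geschwindigkeit: v(t) = 2·exp(t). Durch Ableiten von der Geschwindigkeit erhalten wir die Beschleunigung: a(t) = 2·exp(t). Aus der Gleichung für die Beschleunigung a(t) = 2·exp(t), setzen wir t = log(2) ein und erhalten a = 4.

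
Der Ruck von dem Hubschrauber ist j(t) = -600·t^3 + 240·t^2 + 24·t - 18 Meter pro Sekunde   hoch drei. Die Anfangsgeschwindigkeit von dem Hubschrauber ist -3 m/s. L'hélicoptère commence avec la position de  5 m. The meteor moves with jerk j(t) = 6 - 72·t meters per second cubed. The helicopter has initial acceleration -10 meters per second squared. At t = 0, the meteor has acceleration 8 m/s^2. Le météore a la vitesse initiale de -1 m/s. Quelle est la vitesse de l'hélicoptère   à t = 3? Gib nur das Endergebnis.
À t = 3, v = -5676.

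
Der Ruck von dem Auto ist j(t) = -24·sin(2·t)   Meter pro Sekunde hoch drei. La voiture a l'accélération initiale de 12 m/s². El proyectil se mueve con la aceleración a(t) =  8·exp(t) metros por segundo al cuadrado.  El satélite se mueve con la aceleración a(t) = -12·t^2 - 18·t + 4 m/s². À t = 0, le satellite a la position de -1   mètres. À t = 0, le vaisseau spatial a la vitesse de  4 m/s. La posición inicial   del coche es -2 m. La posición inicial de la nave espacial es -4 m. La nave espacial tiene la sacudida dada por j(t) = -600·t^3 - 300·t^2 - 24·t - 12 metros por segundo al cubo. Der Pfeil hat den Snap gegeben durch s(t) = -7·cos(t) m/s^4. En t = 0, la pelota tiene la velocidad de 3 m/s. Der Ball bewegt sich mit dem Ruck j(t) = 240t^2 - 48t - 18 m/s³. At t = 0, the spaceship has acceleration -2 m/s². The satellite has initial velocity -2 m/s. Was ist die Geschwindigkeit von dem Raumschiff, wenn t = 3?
Wir müssen die Stammfunktion unserer Gleichung für den Ruck j(t) = -600·t^3 - 300·t^2 - 24·t - 12 2-mal finden. Durch Integration von dem Ruck und Verwendung der Anfangsbedingung a(0) = -2, erhalten wir a(t) = -150·t^4 - 100·t^3 - 12·t^2 - 12·t - 2. Mit ∫a(t)dt und Anwendung von v(0) = 4, finden wir v(t) = -30·t^5 - 25·t^4 - 4·t^3 - 6·t^2 - 2·t + 4. Aus der Gleichung für die Geschwindigkeit v(t) = -30·t^5 - 25·t^4 - 4·t^3 - 6·t^2 - 2·t + 4, setzen wir t = 3 ein und erhalten v = -9479.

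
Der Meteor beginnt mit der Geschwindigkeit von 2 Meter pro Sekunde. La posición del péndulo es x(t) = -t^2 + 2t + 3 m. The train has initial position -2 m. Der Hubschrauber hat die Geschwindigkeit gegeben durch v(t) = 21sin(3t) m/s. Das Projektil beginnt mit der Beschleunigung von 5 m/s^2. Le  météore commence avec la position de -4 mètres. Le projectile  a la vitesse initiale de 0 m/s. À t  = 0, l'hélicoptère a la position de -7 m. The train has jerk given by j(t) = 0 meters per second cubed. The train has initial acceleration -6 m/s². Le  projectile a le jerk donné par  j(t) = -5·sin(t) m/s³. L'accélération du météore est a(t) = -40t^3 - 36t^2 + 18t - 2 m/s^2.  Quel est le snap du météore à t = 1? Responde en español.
Debemos derivar nuestra ecuación de la aceleración a(t) = -40·t^3 - 36·t^2 + 18·t - 2 2 veces. Tomando d/dt de a(t), encontramos j(t) = -120·t^2 - 72·t + 18. Tomando d/dt de j(t), encontramos s(t) = -240·t - 72. De la ecuación del snap s(t) = -240·t - 72, sustituimos t = 1 para obtener s = -312.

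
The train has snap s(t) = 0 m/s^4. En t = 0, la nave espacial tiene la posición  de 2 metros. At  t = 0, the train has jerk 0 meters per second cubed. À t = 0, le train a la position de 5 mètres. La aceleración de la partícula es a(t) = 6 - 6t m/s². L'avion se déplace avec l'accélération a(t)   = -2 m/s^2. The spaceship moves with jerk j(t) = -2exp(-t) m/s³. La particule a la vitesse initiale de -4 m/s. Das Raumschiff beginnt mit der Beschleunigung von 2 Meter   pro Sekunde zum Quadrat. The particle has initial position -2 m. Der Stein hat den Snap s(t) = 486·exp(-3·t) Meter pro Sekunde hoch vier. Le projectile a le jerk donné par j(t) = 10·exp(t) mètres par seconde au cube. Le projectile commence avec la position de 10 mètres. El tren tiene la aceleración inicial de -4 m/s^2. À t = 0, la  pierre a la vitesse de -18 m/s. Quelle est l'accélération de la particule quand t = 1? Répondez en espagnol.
De la ecuación de la aceleración a(t) = 6 - 6·t, sustituimos t = 1 para obtener a = 0.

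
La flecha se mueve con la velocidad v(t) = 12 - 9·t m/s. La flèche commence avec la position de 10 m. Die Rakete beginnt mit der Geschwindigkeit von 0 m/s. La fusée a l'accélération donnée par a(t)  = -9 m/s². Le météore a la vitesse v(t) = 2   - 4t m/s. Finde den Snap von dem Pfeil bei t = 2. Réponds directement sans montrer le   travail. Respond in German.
Die Antwort ist 0.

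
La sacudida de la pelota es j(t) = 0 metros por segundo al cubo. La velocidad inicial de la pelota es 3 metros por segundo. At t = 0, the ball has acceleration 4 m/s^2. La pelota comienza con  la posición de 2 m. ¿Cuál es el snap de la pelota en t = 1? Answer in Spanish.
Debemos derivar nuestra ecuación de la sacudida j(t) = 0 1 vez. Tomando d/dt de j(t), encontramos s(t) = 0. Usando s(t) = 0 y sustituyendo t = 1, encontramos s = 0.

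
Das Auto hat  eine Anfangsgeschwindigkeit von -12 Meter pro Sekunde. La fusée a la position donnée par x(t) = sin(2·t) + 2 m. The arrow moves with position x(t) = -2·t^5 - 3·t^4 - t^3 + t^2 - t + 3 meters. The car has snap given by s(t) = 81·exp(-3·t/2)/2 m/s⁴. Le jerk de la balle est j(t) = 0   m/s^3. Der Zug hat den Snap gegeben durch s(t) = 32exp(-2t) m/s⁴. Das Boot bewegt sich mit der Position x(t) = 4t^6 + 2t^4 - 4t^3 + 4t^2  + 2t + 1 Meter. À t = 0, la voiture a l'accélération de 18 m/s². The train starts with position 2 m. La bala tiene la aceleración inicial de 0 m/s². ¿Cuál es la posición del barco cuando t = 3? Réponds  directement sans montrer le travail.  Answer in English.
At t = 3, x = 3013.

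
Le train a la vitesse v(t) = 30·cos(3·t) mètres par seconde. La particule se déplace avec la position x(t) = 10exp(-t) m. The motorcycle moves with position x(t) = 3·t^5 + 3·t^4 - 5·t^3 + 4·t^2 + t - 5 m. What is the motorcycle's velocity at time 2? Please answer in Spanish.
Partiendo de la posición x(t) = 3·t^5 + 3·t^4 - 5·t^3 + 4·t^2 + t - 5, tomamos 1 derivada. Tomando d/dt de x(t), encontramos v(t) = 15·t^4 + 12·t^3 - 15·t^2 + 8·t + 1. De la ecuación de la velocidad v(t) = 15·t^4 + 12·t^3 - 15·t^2 + 8·t + 1, sustituimos t = 2 para obtener v = 293.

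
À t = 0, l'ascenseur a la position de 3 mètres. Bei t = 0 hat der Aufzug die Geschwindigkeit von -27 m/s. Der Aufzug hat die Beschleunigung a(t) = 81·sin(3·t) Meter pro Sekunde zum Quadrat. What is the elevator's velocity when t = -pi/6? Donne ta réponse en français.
En partant de l'accélération a(t) = 81·sin(3·t), nous prenons 1 primitive. En prenant ∫a(t)dt et en appliquant v(0) = -27, nous trouvons v(t) = -27·cos(3·t). En utilisant v(t) = -27·cos(3·t) et en substituant t = -pi/6, nous trouvons v = 0.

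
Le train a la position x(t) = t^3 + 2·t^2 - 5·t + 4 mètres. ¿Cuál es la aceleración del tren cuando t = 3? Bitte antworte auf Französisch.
En partant de la position x(t) = t^3 + 2·t^2 - 5·t + 4, nous prenons 2 dérivées. En prenant d/dt de x(t), nous trouvons v(t) = 3·t^2 + 4·t - 5. En prenant d/dt de v(t), nous trouvons a(t) = 6·t + 4. En utilisant a(t) = 6·t + 4 et en substituant t = 3, nous trouvons a = 22.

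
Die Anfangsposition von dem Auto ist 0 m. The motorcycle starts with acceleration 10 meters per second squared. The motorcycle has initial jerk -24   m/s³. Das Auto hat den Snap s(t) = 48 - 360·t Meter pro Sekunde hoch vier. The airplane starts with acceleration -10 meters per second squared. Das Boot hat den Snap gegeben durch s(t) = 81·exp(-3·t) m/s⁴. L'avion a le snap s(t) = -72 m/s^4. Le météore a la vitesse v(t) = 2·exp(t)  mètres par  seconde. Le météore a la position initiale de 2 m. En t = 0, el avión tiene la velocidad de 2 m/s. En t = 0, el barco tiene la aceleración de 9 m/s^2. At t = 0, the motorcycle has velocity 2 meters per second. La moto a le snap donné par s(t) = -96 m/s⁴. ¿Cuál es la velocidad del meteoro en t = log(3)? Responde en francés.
Nous avons la vitesse v(t) = 2·exp(t). En substituant t = log(3): v(log(3)) = 6.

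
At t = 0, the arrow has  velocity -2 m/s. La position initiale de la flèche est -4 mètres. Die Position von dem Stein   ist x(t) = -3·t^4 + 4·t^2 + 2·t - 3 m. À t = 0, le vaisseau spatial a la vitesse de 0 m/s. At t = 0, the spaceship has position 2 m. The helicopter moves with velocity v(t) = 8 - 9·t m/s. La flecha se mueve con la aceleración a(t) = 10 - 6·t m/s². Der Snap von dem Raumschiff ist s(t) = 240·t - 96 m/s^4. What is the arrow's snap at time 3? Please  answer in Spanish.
Partiendo de la aceleración a(t) = 10 - 6·t, tomamos 2 derivadas. Tomando d/dt de a(t), encontramos j(t) = -6. La derivada de la sacudida da el snap: s(t) = 0. De la ecuación del snap s(t) = 0, sustituimos t = 3 para obtener s = 0.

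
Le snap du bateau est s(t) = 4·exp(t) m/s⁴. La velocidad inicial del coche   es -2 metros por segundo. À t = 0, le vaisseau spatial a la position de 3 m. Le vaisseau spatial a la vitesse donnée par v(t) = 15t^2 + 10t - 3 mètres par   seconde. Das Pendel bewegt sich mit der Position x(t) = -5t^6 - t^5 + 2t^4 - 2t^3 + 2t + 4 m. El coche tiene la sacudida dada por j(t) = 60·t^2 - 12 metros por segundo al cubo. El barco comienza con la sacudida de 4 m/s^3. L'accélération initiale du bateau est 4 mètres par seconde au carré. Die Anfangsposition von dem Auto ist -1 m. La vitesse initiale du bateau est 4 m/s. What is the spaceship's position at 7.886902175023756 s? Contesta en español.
Partiendo de la velocidad v(t) = 15·t^2 + 10·t - 3, tomamos 1 integral. Integrando la velocidad y usando la condición inicial x(0) = 3, obtenemos x(t) = 5·t^3 + 5·t^2 - 3·t + 3. De la ecuación de la posición x(t) = 5·t^3 + 5·t^2 - 3·t + 3, sustituimos t = 7.886902175023756 para obtener x = 2743.30921201330.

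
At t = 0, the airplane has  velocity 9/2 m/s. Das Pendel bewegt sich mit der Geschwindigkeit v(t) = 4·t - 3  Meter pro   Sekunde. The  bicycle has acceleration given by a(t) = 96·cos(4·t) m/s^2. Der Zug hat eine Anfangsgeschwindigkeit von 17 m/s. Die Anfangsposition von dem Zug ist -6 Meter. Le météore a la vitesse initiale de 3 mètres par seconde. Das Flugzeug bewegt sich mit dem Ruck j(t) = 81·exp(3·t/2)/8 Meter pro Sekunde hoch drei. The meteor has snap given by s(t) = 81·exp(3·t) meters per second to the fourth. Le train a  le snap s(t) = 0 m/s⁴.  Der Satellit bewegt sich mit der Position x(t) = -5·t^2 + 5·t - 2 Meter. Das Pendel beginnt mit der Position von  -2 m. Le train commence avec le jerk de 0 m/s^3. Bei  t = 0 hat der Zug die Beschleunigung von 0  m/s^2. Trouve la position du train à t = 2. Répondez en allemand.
Wir müssen unsere Gleichung für den Snap s(t) = 0 4-mal integrieren. Die Stammfunktion von dem Snap, mit j(0) = 0, ergibt den Ruck: j(t) = 0. Die Stammfunktion von dem Ruck, mit a(0) = 0, ergibt die Beschleunigung: a(t) = 0. Durch Integration von der Beschleunigung und Verwendung der Anfangsbedingung v(0) = 17, erhalten wir v(t) = 17. Die Stammfunktion von der Geschwindigkeit ist die Position. Mit x(0) = -6 erhalten wir x(t) = 17·t - 6. Mit x(t) = 17·t - 6 und Einsetzen von t = 2, finden wir x = 28.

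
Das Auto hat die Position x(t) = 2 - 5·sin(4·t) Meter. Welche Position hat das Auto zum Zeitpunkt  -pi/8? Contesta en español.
Usando x(t) = 2 - 5·sin(4·t) y sustituyendo t = -pi/8, encontramos x = 7.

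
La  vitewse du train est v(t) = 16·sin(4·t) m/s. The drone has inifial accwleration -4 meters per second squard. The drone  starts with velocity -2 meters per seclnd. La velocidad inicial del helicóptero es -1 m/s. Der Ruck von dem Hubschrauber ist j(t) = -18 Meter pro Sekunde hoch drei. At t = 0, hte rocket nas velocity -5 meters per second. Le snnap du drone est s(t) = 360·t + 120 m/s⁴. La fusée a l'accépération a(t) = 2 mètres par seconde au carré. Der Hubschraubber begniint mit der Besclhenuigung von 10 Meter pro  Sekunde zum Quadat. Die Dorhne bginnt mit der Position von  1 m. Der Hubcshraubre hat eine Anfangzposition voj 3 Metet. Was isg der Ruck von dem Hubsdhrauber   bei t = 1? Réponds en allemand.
Wir haben den Ruck j(t) = -18. Durch Einsetzen von t = 1: j(1) = -18.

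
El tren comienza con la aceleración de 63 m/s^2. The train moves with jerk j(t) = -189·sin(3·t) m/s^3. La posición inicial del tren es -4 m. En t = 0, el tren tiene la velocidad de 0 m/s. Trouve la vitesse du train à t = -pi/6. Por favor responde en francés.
Nous devons trouver la primitive de notre équation du jerk j(t) = -189·sin(3·t) 2 fois. La primitive du jerk, avec a(0) = 63, donne l'accélération: a(t) = 63·cos(3·t). L'intégrale de l'accélération, avec v(0) = 0, donne la vitesse: v(t) = 21·sin(3·t). De l'équation de la vitesse v(t) = 21·sin(3·t), nous substituons t = -pi/6 pour obtenir v = -21.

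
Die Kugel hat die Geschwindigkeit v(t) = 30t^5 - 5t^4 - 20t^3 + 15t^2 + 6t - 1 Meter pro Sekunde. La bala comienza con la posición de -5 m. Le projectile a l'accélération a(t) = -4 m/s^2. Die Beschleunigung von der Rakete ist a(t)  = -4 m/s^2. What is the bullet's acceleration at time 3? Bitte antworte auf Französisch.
En partant de la vitesse v(t) = 30·t^5 - 5·t^4 - 20·t^3 + 15·t^2 + 6·t - 1, nous prenons 1 dérivée. En dérivant la vitesse, nous obtenons l'accélération: a(t) = 150·t^4 - 20·t^3 - 60·t^2 + 30·t + 6. En utilisant a(t) = 150·t^4 - 20·t^3 - 60·t^2 + 30·t + 6 et en substituant t = 3, nous trouvons a = 11166.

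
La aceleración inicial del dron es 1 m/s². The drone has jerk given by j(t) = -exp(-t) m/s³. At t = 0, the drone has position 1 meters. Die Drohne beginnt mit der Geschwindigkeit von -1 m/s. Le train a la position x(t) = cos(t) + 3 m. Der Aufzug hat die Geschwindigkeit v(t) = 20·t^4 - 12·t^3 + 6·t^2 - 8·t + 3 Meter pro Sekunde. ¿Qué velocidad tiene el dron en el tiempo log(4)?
Debemos encontrar la antiderivada de nuestra ecuación de la sacudida j(t) = -exp(-t) 2 veces. Integrando la sacudida y usando la condición inicial a(0) = 1, obtenemos a(t) = exp(-t). La integral de la aceleración es la velocidad. Usando v(0) = -1, obtenemos v(t) = -exp(-t). Usando v(t) = -exp(-t) y sustituyendo t = log(4), encontramos v = -1/4.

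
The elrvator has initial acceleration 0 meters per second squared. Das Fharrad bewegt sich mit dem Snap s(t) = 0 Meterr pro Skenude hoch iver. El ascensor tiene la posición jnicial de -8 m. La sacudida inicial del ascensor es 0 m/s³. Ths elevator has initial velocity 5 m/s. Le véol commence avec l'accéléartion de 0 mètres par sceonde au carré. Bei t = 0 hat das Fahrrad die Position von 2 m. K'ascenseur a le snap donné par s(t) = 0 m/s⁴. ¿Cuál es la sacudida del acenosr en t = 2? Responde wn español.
Partiendo del snap s(t) = 0, tomamos 1 integral. Integrando el snap y usando la condición inicial j(0) = 0, obtenemos j(t) = 0. Tenemos la sacudida j(t) = 0. Sustituyendo t = 2: j(2) = 0.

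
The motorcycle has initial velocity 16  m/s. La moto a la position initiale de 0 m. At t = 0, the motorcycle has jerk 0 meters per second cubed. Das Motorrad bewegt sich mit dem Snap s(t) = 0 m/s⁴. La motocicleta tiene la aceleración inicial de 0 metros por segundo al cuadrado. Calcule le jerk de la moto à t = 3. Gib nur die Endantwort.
La réponse est 0.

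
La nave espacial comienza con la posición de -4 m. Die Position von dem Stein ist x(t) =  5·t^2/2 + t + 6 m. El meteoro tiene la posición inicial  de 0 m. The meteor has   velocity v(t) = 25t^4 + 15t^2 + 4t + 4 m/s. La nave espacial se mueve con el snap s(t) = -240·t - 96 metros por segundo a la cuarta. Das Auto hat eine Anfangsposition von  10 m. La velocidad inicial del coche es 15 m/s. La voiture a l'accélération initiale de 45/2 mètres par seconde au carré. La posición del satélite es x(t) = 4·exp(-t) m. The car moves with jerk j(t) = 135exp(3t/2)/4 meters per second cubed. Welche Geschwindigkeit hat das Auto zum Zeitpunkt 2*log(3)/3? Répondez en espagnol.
Necesitamos integrar nuestra ecuación de la sacudida j(t) = 135·exp(3·t/2)/4 2 veces. La integral de la sacudida, con a(0) = 45/2, da la aceleración: a(t) = 45·exp(3·t/2)/2. La antiderivada de la aceleración, con v(0) = 15, da la velocidad: v(t) = 15·exp(3·t/2). De la ecuación de la velocidad v(t) = 15·exp(3·t/2), sustituimos t = 2*log(3)/3 para obtener v = 45.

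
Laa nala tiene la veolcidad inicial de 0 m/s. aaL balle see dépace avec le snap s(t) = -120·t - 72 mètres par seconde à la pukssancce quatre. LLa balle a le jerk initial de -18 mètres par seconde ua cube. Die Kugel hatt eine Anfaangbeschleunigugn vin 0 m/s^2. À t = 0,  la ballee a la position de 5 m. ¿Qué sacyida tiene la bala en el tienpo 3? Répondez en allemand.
Ausgehend von dem Snap s(t) = -120·t - 72, nehmen wir 1 Integral. Die Stammfunktion von dem Snap ist der Ruck. Mit j(0) = -18 erhalten wir j(t) = -60·t^2 - 72·t - 18. Wir haben den Ruck j(t) = -60·t^2 - 72·t - 18. Durch Einsetzen von t = 3: j(3) = -774.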